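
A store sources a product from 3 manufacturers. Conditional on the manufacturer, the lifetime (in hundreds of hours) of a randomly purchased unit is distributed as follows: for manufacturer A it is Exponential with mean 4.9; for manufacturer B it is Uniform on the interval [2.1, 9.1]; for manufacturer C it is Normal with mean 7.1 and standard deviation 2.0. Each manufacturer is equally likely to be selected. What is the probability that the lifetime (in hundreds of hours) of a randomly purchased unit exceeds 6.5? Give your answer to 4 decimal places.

Conditional on each manufacturer, P(X > 6.5): A: 0.265396; B: 0.371429; C: 0.617911.
By total probability, P(X > 6.5) = 0.333333·0.265396 + 0.333333·0.371429 + 0.333333·0.617911 = 0.418245.

0.4182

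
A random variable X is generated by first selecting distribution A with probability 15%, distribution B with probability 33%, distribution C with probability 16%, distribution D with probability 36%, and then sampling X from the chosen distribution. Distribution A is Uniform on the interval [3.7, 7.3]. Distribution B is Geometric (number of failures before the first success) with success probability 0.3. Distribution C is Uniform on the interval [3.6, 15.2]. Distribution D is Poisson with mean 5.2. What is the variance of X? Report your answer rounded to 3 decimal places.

11.890

Per component, A: μ=5.5, E[X²]=31.33; B: μ=2.33333, E[X²]=13.2222; C: μ=9.4, E[X²]=99.5733; D: μ=5.2, E[X²]=32.24.
E[X] = 0.15·5.5 + 0.33·2.33333 + 0.16·9.4 + 0.36·5.2 = 4.971.
E[X²] = 0.15·31.33 + 0.33·13.2222 + 0.16·99.5733 + 0.36·32.24 = 36.601.
Var(X) = E[X²] − (E[X])² = 36.601 − 24.7108 = 11.8901.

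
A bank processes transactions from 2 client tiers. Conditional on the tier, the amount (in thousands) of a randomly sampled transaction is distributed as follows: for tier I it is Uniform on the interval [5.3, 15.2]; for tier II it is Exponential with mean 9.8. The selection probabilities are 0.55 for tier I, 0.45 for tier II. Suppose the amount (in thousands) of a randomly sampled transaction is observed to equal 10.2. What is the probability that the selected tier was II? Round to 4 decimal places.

Likelihoods f(10.2 | ·): I: 0.10101; II: 0.0360374.
Posterior ∝ prior × likelihood. Numerator for II: 0.45·0.0360374 = 0.0162168.
Normalizing constant: 0.55·0.10101 + 0.45·0.0360374 = 0.0717724.
P(II | observation) = 0.0162168 / 0.0717724 = 0.225948.

0.2259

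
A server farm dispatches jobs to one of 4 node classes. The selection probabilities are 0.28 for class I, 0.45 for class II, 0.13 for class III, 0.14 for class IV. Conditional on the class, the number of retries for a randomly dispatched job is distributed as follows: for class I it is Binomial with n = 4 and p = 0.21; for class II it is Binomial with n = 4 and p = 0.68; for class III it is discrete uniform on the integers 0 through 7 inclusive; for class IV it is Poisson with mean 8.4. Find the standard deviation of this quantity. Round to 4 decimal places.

2.8079

Per component, I: μ=0.84, E[X²]=1.3692; II: μ=2.72, E[X²]=8.2688; III: μ=3.5, E[X²]=17.5; IV: μ=8.4, E[X²]=78.96.
E[X] = 0.28·0.84 + 0.45·2.72 + 0.13·3.5 + 0.14·8.4 = 3.0902.
E[X²] = 0.28·1.3692 + 0.45·8.2688 + 0.13·17.5 + 0.14·78.96 = 17.4337.
Var(X) = E[X²] − (E[X])² = 17.4337 − 9.54934 = 7.8844.
SD(X) = √7.8844 = 2.80792.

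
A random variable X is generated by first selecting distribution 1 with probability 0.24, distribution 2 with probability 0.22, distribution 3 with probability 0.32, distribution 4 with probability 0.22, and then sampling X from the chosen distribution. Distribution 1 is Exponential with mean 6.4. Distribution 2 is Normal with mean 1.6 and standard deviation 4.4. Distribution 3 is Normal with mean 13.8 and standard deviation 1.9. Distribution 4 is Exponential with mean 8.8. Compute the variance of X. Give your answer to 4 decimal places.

52.7552

Per component, 1: μ=6.4, E[X²]=81.92; 2: μ=1.6, E[X²]=21.92; 3: μ=13.8, E[X²]=194.05; 4: μ=8.8, E[X²]=154.88.
E[X] = 0.24·6.4 + 0.22·1.6 + 0.32·13.8 + 0.22·8.8 = 8.24.
E[X²] = 0.24·81.92 + 0.22·21.92 + 0.32·194.05 + 0.22·154.88 = 120.653.
Var(X) = E[X²] − (E[X])² = 120.653 − 67.8976 = 52.7552.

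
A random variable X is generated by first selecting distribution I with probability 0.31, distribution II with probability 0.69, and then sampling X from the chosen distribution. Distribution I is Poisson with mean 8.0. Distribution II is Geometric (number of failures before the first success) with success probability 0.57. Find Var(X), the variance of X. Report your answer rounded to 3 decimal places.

Per component, I: μ=8, E[X²]=72; II: μ=0.754386, E[X²]=1.89258.
E[X] = 0.31·8 + 0.69·0.754386 = 3.00053.
E[X²] = 0.31·72 + 0.69·1.89258 = 23.6259.
Var(X) = E[X²] − (E[X])² = 23.6259 − 9.00316 = 14.6227.

14.623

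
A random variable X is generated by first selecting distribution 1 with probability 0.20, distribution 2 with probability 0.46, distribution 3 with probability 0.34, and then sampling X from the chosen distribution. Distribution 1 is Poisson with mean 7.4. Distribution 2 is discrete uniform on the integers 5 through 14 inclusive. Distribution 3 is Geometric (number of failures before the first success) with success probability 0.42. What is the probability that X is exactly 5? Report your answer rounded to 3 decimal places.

0.078

Conditional on each component, P(X = 5): 1: 0.113031; 2: 0.1; 3: 0.027567.
By total probability, P(X = 5) = 0.2·0.113031 + 0.46·0.1 + 0.34·0.027567 = 0.077979.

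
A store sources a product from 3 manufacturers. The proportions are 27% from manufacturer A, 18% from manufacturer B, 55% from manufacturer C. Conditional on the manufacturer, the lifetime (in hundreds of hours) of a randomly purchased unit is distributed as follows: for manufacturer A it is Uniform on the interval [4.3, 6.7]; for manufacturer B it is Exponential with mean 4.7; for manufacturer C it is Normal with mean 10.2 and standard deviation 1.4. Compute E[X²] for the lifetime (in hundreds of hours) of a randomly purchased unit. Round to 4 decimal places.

For each component E[X²] = Var + (mean)², giving A: 30.73; B: 44.18; C: 106.
Overall E[X²] = 0.27·30.73 + 0.18·44.18 + 0.55·106 = 74.5495.

74.5495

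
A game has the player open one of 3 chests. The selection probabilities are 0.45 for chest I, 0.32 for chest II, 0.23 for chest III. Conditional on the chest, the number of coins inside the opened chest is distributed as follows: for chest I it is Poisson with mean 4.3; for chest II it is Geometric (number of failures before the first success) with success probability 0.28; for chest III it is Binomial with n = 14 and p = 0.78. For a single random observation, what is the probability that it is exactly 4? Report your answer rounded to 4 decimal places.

0.1111

Conditional on each chest, P(X = 4): I: 0.193284; II: 0.0752468; III: 9.841e-05.
By total probability, P(X = 4) = 0.45·0.193284 + 0.32·0.0752468 + 0.23·9.841e-05 = 0.111079.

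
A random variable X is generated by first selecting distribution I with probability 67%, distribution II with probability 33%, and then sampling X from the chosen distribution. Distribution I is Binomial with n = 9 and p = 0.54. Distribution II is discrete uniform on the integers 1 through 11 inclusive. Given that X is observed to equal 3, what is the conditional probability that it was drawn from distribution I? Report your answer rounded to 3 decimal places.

0.737

Likelihoods P(X=3 | ·): I: 0.125316; II: 0.0909091.
Posterior ∝ prior × likelihood. Numerator for I: 0.67·0.125316 = 0.0839619.
Normalizing constant: 0.67·0.125316 + 0.33·0.0909091 = 0.113962.
P(I | observation) = 0.0839619 / 0.113962 = 0.736754.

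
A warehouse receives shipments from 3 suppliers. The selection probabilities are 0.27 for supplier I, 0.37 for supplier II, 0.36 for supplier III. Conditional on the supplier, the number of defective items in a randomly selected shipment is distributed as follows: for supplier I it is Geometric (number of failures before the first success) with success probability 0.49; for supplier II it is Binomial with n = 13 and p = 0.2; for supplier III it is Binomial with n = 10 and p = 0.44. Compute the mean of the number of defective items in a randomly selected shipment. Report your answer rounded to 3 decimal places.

2.827

Component means — I: 1.04082; II: 2.6; III: 4.4.
E[X] = 0.27·1.04082 + 0.37·2.6 + 0.36·4.4 = 2.82702.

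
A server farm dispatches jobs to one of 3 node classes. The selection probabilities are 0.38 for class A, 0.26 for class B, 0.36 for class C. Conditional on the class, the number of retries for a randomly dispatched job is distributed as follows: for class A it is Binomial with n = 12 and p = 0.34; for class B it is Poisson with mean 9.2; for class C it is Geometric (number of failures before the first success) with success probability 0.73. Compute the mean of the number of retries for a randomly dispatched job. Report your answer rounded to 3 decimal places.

4.076

Component means — A: 4.08; B: 9.2; C: 0.369863.
E[X] = 0.38·4.08 + 0.26·9.2 + 0.36·0.369863 = 4.07555.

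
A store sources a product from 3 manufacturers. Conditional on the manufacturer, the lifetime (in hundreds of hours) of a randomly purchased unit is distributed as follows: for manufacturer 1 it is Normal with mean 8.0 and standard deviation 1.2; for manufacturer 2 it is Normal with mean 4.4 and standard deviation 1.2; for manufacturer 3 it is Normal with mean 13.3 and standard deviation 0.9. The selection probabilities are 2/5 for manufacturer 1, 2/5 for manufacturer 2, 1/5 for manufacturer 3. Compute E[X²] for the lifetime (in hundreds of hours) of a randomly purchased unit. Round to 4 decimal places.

For each component E[X²] = Var + (mean)², giving 1: 65.44; 2: 20.8; 3: 177.7.
Overall E[X²] = 0.4·65.44 + 0.4·20.8 + 0.2·177.7 = 70.036.

70.0360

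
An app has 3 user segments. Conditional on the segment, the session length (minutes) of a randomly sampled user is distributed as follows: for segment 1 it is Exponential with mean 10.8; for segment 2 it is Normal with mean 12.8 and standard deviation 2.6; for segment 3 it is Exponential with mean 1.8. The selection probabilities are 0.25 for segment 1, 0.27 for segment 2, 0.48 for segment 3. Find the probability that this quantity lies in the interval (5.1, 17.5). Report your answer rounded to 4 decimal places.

0.3947

Conditional on each segment, P(5.1 < X < 17.5): 1: 0.425789; 2: 0.963142; 3: 0.0587565.
By total probability, P(5.1 < X < 17.5) = 0.25·0.425789 + 0.27·0.963142 + 0.48·0.0587565 = 0.394699.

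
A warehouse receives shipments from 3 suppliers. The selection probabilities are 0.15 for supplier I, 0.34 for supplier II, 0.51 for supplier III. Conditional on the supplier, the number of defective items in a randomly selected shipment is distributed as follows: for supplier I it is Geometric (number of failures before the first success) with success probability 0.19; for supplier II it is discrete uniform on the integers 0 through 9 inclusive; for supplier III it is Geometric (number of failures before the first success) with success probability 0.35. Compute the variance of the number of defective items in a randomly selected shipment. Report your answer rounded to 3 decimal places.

Per component, I: μ=4.26316, E[X²]=40.6122; II: μ=4.5, E[X²]=28.5; III: μ=1.85714, E[X²]=8.7551.
E[X] = 0.15·4.26316 + 0.34·4.5 + 0.51·1.85714 = 3.11662.
E[X²] = 0.15·40.6122 + 0.34·28.5 + 0.51·8.7551 = 20.2469.
Var(X) = E[X²] − (E[X])² = 20.2469 − 9.7133 = 10.5336.

10.534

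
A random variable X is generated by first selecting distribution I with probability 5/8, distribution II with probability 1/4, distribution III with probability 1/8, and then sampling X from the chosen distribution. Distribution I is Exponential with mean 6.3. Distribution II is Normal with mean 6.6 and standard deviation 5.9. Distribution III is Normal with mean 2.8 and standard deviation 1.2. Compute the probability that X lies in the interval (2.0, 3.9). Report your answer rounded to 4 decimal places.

Conditional on each component, P(2.0 < X < 3.9): I: 0.189539; II: 0.105815; III: 0.567849.
By total probability, P(2.0 < X < 3.9) = 0.625·0.189539 + 0.25·0.105815 + 0.125·0.567849 = 0.215896.

0.2159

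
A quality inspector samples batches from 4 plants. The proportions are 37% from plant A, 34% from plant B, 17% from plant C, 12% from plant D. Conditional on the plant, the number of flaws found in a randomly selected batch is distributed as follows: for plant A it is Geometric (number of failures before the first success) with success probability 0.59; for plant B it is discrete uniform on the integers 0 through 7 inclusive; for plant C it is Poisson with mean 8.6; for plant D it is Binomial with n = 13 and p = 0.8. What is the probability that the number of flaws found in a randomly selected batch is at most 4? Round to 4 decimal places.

0.5901

Conditional on each plant, P(X ≤ 4): A: 0.988414; B: 0.625; C: 0.070054; D: 0.000166007.
By total probability, P(X ≤ 4) = 0.37·0.988414 + 0.34·0.625 + 0.17·0.070054 + 0.12·0.000166007 = 0.590142.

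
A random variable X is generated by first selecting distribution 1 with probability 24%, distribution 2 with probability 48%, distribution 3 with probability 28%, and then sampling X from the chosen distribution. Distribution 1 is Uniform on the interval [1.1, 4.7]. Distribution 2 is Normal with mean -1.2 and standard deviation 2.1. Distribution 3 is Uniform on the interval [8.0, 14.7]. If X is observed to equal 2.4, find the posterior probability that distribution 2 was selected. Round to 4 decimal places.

0.2394

Likelihoods f(2.4 | ·): 1: 0.277778; 2: 0.0437063; 3: 0.
Posterior ∝ prior × likelihood. Numerator for 2: 0.48·0.0437063 = 0.020979.
Normalizing constant: 0.24·0.277778 + 0.48·0.0437063 + 0.28·0 = 0.0876457.
P(2 | observation) = 0.020979 / 0.0876457 = 0.239362.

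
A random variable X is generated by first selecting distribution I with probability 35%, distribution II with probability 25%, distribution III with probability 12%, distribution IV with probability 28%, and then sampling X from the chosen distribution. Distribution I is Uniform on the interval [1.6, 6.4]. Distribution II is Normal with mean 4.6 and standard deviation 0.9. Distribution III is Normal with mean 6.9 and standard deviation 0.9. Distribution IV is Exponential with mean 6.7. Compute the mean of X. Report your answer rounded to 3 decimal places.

5.254

Component means — I: 4; II: 4.6; III: 6.9; IV: 6.7.
E[X] = 0.35·4 + 0.25·4.6 + 0.12·6.9 + 0.28·6.7 = 5.254.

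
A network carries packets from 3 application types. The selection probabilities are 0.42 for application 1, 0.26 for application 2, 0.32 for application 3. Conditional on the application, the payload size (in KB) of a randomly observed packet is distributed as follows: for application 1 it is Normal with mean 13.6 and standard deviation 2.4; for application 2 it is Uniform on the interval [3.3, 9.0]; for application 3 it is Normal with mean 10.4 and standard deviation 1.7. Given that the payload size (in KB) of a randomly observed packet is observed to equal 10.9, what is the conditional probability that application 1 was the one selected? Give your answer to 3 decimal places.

Likelihoods f(10.9 | ·): 1: 0.0882819; 2: 0; 3: 0.224738.
Posterior ∝ prior × likelihood. Numerator for 1: 0.42·0.0882819 = 0.0370784.
Normalizing constant: 0.42·0.0882819 + 0.26·0 + 0.32·0.224738 = 0.108995.
P(1 | observation) = 0.0370784 / 0.108995 = 0.340186.

0.340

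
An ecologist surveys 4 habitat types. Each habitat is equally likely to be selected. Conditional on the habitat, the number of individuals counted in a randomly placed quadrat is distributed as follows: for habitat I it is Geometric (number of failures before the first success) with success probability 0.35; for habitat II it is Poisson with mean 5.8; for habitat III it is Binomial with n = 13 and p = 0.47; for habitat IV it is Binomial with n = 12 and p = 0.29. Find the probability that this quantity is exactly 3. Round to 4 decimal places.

0.1231

Conditional on each habitat, P(X = 3): I: 0.0961188; II: 0.098452; III: 0.05193; IV: 0.246004.
By total probability, P(X = 3) = 0.25·0.0961188 + 0.25·0.098452 + 0.25·0.05193 + 0.25·0.246004 = 0.123126.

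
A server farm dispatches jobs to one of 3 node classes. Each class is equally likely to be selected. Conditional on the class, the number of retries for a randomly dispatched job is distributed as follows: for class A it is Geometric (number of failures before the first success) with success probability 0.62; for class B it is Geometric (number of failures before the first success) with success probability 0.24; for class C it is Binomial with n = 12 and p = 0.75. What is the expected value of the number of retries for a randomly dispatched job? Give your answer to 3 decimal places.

Component means — A: 0.612903; B: 3.16667; C: 9.
E[X] = 0.333333·0.612903 + 0.333333·3.16667 + 0.333333·9 = 4.25986.

4.260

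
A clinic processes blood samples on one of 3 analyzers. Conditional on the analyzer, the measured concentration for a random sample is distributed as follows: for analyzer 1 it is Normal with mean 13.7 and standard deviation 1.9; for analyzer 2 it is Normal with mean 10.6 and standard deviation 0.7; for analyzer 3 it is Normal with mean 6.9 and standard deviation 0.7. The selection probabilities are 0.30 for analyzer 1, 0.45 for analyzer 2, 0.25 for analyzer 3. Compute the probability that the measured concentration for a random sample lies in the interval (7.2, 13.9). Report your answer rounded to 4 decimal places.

0.6960

Conditional on each analyzer, P(7.2 < X < 13.9): 1: 0.541605; 2: 0.999998; 3: 0.334118.
By total probability, P(7.2 < X < 13.9) = 0.3·0.541605 + 0.45·0.999998 + 0.25·0.334118 = 0.69601.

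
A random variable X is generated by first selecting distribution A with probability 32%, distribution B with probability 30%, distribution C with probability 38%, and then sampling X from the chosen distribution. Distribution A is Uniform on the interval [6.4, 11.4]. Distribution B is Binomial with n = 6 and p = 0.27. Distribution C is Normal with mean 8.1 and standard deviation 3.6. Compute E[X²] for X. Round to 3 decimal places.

For each component E[X²] = Var + (mean)², giving A: 81.2933; B: 3.807; C: 78.57.
Overall E[X²] = 0.32·81.2933 + 0.3·3.807 + 0.38·78.57 = 57.0126.

57.013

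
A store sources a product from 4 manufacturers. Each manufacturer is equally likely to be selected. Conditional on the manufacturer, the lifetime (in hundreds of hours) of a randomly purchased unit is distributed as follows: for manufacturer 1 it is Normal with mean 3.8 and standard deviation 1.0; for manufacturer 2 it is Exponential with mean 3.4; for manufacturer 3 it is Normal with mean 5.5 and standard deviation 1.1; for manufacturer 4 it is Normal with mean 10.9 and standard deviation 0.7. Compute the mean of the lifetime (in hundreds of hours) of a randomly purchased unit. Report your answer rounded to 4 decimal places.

Component means — 1: 3.8; 2: 3.4; 3: 5.5; 4: 10.9.
E[X] = 0.25·3.8 + 0.25·3.4 + 0.25·5.5 + 0.25·10.9 = 5.9.

5.9000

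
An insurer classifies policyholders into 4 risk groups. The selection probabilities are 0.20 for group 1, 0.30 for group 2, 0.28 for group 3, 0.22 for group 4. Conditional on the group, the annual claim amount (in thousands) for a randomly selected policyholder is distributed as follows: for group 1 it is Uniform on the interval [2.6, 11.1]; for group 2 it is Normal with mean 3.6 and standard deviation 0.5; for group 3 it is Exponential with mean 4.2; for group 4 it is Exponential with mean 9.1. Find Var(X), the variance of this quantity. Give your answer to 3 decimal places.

Per component, 1: μ=6.85, E[X²]=52.9433; 2: μ=3.6, E[X²]=13.21; 3: μ=4.2, E[X²]=35.28; 4: μ=9.1, E[X²]=165.62.
E[X] = 0.2·6.85 + 0.3·3.6 + 0.28·4.2 + 0.22·9.1 = 5.628.
E[X²] = 0.2·52.9433 + 0.3·13.21 + 0.28·35.28 + 0.22·165.62 = 60.8665.
Var(X) = E[X²] − (E[X])² = 60.8665 − 31.6744 = 29.1921.

29.192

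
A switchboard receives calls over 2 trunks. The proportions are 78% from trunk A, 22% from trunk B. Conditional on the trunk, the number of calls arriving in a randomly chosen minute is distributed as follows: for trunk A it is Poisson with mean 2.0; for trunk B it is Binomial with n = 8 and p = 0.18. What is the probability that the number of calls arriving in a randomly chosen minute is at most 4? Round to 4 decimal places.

0.9575

Conditional on each trunk, P(X ≤ 4): A: 0.947347; B: 0.993484.
By total probability, P(X ≤ 4) = 0.78·0.947347 + 0.22·0.993484 = 0.957497.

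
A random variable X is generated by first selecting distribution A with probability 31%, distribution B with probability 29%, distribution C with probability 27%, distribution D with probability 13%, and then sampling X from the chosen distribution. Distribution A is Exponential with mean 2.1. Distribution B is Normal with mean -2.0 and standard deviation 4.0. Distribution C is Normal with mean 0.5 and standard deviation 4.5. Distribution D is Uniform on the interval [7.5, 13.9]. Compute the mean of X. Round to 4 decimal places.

1.5970

Component means — A: 2.1; B: -2; C: 0.5; D: 10.7.
E[X] = 0.31·2.1 + 0.29·-2 + 0.27·0.5 + 0.13·10.7 = 1.597.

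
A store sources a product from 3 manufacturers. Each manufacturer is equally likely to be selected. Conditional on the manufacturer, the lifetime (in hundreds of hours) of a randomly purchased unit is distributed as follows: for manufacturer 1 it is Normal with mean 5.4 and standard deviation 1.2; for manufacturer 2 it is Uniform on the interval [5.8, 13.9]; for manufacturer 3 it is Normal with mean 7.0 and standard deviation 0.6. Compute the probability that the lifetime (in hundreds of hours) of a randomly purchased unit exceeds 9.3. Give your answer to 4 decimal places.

Conditional on each manufacturer, P(X > 9.3): 1: 0.000577025; 2: 0.567901; 3: 6.32092e-05.
By total probability, P(X > 9.3) = 0.333333·0.000577025 + 0.333333·0.567901 + 0.333333·6.32092e-05 = 0.189514.

0.1895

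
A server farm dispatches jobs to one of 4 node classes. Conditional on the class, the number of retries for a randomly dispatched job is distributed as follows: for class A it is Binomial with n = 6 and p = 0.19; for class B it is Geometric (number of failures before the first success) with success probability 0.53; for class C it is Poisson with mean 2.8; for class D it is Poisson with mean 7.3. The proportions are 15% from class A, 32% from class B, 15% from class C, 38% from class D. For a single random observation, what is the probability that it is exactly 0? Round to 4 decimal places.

Conditional on each class, P(X = 0): A: 0.28243; B: 0.53; C: 0.0608101; D: 0.000675539.
By total probability, P(X = 0) = 0.15·0.28243 + 0.32·0.53 + 0.15·0.0608101 + 0.38·0.000675539 = 0.221343.

0.2213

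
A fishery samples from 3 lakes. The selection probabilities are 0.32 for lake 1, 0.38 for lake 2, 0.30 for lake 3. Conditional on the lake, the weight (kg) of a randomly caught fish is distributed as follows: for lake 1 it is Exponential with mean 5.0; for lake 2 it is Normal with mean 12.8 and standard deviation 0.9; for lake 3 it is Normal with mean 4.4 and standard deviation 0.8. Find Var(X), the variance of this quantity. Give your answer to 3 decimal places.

23.976

Per component, 1: μ=5, E[X²]=50; 2: μ=12.8, E[X²]=164.65; 3: μ=4.4, E[X²]=20.
E[X] = 0.32·5 + 0.38·12.8 + 0.3·4.4 = 7.784.
E[X²] = 0.32·50 + 0.38·164.65 + 0.3·20 = 84.567.
Var(X) = E[X²] − (E[X])² = 84.567 − 60.5907 = 23.9763.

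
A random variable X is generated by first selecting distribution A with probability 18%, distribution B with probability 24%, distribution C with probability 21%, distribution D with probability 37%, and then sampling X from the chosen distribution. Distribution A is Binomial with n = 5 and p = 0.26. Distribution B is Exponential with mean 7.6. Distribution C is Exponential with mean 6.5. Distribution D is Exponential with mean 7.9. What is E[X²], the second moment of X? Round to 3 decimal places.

92.131

For each component E[X²] = Var + (mean)², giving A: 2.652; B: 115.52; C: 84.5; D: 124.82.
Overall E[X²] = 0.18·2.652 + 0.24·115.52 + 0.21·84.5 + 0.37·124.82 = 92.1306.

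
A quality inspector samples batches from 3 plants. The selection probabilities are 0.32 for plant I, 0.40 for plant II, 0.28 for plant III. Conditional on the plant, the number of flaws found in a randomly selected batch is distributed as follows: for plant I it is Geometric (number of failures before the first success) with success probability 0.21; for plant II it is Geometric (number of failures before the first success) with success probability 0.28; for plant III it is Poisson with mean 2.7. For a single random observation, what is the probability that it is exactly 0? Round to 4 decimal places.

0.1980

Conditional on each plant, P(X = 0): I: 0.21; II: 0.28; III: 0.0672055.
By total probability, P(X = 0) = 0.32·0.21 + 0.4·0.28 + 0.28·0.0672055 = 0.198018.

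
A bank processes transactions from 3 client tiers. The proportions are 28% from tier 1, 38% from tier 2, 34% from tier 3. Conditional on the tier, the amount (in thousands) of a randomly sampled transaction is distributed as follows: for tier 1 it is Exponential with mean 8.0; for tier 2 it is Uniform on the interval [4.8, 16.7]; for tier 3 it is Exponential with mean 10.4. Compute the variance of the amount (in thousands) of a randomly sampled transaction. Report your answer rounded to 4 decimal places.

60.5475

Per component, 1: μ=8, E[X²]=128; 2: μ=10.75, E[X²]=127.363; 3: μ=10.4, E[X²]=216.32.
E[X] = 0.28·8 + 0.38·10.75 + 0.34·10.4 = 9.861.
E[X²] = 0.28·128 + 0.38·127.363 + 0.34·216.32 = 157.787.
Var(X) = E[X²] − (E[X])² = 157.787 − 97.2393 = 60.5475.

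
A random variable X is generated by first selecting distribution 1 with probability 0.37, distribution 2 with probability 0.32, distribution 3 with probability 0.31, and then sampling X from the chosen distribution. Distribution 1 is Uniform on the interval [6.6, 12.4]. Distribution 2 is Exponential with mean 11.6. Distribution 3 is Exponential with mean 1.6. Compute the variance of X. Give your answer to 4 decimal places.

62.4906

Per component, 1: μ=9.5, E[X²]=93.0533; 2: μ=11.6, E[X²]=269.12; 3: μ=1.6, E[X²]=5.12.
E[X] = 0.37·9.5 + 0.32·11.6 + 0.31·1.6 = 7.723.
E[X²] = 0.37·93.0533 + 0.32·269.12 + 0.31·5.12 = 122.135.
Var(X) = E[X²] − (E[X])² = 122.135 − 59.6447 = 62.4906.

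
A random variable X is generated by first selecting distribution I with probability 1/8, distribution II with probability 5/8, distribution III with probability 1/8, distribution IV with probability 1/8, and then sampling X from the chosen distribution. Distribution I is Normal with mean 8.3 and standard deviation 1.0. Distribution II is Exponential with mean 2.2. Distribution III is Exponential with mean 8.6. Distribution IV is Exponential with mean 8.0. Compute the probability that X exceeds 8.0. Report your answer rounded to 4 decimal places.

0.1890

Conditional on each component, P(X > 8.0): I: 0.617911; II: 0.026348; III: 0.394462; IV: 0.367879.
By total probability, P(X > 8.0) = 0.125·0.617911 + 0.625·0.026348 + 0.125·0.394462 + 0.125·0.367879 = 0.188999.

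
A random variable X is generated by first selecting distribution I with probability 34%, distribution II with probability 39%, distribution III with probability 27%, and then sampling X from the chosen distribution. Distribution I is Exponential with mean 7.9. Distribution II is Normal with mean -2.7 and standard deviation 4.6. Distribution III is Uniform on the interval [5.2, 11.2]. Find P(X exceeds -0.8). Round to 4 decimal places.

Conditional on each component, P(X > -0.8): I: 1; II: 0.339787; III: 1.
By total probability, P(X > -0.8) = 0.34·1 + 0.39·0.339787 + 0.27·1 = 0.742517.

0.7425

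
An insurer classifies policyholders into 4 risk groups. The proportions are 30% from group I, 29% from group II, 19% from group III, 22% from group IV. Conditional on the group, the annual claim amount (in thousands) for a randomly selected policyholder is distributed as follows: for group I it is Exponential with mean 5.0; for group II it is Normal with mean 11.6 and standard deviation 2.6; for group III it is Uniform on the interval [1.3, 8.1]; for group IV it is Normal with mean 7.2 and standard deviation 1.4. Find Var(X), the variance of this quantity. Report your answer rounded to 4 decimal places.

18.8578

Per component, I: μ=5, E[X²]=50; II: μ=11.6, E[X²]=141.32; III: μ=4.7, E[X²]=25.9433; IV: μ=7.2, E[X²]=53.8.
E[X] = 0.3·5 + 0.29·11.6 + 0.19·4.7 + 0.22·7.2 = 7.341.
E[X²] = 0.3·50 + 0.29·141.32 + 0.19·25.9433 + 0.22·53.8 = 72.748.
Var(X) = E[X²] − (E[X])² = 72.748 − 53.8903 = 18.8578.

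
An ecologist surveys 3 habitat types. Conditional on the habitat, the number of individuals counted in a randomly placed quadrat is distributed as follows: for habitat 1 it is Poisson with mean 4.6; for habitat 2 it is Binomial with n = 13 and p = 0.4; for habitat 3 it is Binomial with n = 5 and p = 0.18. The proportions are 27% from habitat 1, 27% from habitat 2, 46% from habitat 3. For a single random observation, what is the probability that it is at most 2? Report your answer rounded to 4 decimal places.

0.4994

Conditional on each habitat, P(X ≤ 2): 1: 0.162639; 2: 0.0579024; 3: 0.956293.
By total probability, P(X ≤ 2) = 0.27·0.162639 + 0.27·0.0579024 + 0.46·0.956293 = 0.499441.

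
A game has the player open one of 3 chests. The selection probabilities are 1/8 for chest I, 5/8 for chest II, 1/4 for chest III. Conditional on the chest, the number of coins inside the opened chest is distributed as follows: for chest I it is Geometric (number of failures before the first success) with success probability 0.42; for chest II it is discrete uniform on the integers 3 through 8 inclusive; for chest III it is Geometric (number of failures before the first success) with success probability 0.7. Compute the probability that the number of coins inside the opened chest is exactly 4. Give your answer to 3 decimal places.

Conditional on each chest, P(X = 4): I: 0.0475293; II: 0.166667; III: 0.00567.
By total probability, P(X = 4) = 0.125·0.0475293 + 0.625·0.166667 + 0.25·0.00567 = 0.111525.

0.112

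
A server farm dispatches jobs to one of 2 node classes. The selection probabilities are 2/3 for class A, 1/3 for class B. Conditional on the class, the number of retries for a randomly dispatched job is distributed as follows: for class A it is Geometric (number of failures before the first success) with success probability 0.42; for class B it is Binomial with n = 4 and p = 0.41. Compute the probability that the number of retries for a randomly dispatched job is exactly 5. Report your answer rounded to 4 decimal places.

0.0184

Conditional on each class, P(X = 5): A: 0.027567; B: 0.
By total probability, P(X = 5) = 0.666667·0.027567 + 0.333333·0 = 0.018378.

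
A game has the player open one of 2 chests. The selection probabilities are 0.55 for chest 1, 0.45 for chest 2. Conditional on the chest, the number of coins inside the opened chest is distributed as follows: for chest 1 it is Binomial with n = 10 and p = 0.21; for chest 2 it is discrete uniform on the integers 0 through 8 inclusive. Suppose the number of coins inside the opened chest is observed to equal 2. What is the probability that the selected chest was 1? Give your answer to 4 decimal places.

Likelihoods P(X=2 | ·): 1: 0.30107; 2: 0.111111.
Posterior ∝ prior × likelihood. Numerator for 1: 0.55·0.30107 = 0.165589.
Normalizing constant: 0.55·0.30107 + 0.45·0.111111 = 0.215589.
P(1 | observation) = 0.165589 / 0.215589 = 0.768077.

0.7681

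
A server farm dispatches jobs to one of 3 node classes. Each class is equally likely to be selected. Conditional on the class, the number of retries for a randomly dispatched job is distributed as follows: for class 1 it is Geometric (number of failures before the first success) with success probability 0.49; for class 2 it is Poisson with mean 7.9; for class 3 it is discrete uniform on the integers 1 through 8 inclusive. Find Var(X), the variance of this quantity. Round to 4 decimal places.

12.9330

Per component, 1: μ=1.04082, E[X²]=3.20741; 2: μ=7.9, E[X²]=70.31; 3: μ=4.5, E[X²]=25.5.
E[X] = 0.333333·1.04082 + 0.333333·7.9 + 0.333333·4.5 = 4.48027.
E[X²] = 0.333333·3.20741 + 0.333333·70.31 + 0.333333·25.5 = 33.0058.
Var(X) = E[X²] − (E[X])² = 33.0058 − 20.0728 = 12.933.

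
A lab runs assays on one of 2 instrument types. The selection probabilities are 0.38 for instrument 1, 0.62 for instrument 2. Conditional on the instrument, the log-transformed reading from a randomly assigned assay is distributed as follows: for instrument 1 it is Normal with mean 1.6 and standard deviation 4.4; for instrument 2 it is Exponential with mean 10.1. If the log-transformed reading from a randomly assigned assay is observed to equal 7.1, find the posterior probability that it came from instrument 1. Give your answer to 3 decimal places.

Likelihoods f(7.1 | ·): 1: 0.0415112; 2: 0.049021.
Posterior ∝ prior × likelihood. Numerator for 1: 0.38·0.0415112 = 0.0157742.
Normalizing constant: 0.38·0.0415112 + 0.62·0.049021 = 0.0461673.
P(1 | observation) = 0.0157742 / 0.0461673 = 0.341676.

0.342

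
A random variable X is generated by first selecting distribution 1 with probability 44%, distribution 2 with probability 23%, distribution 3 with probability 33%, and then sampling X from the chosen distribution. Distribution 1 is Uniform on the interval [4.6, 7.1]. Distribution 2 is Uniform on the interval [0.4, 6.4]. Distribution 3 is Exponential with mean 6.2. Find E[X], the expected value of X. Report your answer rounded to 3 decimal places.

Component means — 1: 5.85; 2: 3.4; 3: 6.2.
E[X] = 0.44·5.85 + 0.23·3.4 + 0.33·6.2 = 5.402.

5.402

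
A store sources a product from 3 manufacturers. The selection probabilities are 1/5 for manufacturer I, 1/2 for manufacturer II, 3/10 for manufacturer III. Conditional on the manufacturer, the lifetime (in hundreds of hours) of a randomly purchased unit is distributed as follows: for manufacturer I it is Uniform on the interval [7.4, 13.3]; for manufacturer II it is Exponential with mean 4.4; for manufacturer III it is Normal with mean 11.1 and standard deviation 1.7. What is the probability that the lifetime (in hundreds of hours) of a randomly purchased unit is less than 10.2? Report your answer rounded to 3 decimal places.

Conditional on each manufacturer, P(X < 10.2): I: 0.474576; II: 0.901548; III: 0.29826.
By total probability, P(X < 10.2) = 0.2·0.474576 + 0.5·0.901548 + 0.3·0.29826 = 0.635167.

0.635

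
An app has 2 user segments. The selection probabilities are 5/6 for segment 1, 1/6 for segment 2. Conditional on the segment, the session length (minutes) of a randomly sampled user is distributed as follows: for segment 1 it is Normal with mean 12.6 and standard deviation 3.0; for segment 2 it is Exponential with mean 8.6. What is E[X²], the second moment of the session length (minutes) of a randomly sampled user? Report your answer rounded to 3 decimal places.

164.453

For each component E[X²] = Var + (mean)², giving 1: 167.76; 2: 147.92.
Overall E[X²] = 0.833333·167.76 + 0.166667·147.92 = 164.453.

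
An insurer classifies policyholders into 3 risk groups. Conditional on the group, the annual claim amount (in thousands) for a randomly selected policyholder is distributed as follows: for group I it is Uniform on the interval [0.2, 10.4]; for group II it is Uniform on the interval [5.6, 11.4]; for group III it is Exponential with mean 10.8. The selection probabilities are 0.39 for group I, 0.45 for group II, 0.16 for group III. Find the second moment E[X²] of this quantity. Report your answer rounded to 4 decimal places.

For each component E[X²] = Var + (mean)², giving I: 36.76; II: 75.0533; III: 233.28.
Overall E[X²] = 0.39·36.76 + 0.45·75.0533 + 0.16·233.28 = 85.4352.

85.4352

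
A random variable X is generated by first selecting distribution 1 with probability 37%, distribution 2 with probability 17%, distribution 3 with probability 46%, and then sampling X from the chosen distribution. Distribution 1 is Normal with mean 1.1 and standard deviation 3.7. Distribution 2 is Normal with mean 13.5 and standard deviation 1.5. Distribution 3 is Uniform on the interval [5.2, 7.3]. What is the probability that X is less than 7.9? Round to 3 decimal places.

Conditional on each component, P(X < 7.9): 1: 0.966957; 2: 9.44811e-05; 3: 1.
By total probability, P(X < 7.9) = 0.37·0.966957 + 0.17·9.44811e-05 + 0.46·1 = 0.81779.

0.818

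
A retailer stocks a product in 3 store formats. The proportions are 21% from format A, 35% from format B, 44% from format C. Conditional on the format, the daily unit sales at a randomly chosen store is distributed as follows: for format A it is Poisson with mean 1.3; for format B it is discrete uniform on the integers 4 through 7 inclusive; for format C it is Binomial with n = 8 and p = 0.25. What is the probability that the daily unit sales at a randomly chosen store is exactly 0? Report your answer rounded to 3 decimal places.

0.101

Conditional on each format, P(X = 0): A: 0.272532; B: 0; C: 0.100113.
By total probability, P(X = 0) = 0.21·0.272532 + 0.35·0 + 0.44·0.100113 = 0.101281.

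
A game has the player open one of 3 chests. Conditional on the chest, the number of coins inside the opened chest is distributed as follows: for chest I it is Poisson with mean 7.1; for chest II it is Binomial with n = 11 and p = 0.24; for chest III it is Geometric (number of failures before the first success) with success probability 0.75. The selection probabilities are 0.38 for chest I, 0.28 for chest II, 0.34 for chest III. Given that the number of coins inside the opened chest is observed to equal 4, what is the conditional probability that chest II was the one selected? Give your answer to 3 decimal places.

Likelihoods P(X=4 | ·): I: 0.0873638; II: 0.160344; III: 0.00292969.
Posterior ∝ prior × likelihood. Numerator for II: 0.28·0.160344 = 0.0448965.
Normalizing constant: 0.38·0.0873638 + 0.28·0.160344 + 0.34·0.00292969 = 0.0790908.
P(II | observation) = 0.0448965 / 0.0790908 = 0.567657.

0.568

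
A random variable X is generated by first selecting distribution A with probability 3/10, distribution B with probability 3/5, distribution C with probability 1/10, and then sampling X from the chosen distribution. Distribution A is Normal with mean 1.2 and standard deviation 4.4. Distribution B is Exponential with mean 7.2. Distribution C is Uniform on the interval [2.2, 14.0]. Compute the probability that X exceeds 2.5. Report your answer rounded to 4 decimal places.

Conditional on each component, P(X > 2.5): A: 0.383823; B: 0.706648; C: 0.974576.
By total probability, P(X > 2.5) = 0.3·0.383823 + 0.6·0.706648 + 0.1·0.974576 = 0.636594.

0.6366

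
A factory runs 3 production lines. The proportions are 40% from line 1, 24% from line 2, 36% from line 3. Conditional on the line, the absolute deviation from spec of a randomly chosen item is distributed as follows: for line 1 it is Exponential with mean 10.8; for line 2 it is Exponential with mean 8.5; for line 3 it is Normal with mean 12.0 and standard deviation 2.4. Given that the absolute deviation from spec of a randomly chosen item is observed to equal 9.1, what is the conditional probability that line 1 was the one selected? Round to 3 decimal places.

0.293

Likelihoods f(9.1 | ·): 1: 0.0398697; 2: 0.0403302; 3: 0.080103.
Posterior ∝ prior × likelihood. Numerator for 1: 0.4·0.0398697 = 0.0159479.
Normalizing constant: 0.4·0.0398697 + 0.24·0.0403302 + 0.36·0.080103 = 0.0544642.
P(1 | observation) = 0.0159479 / 0.0544642 = 0.292814.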